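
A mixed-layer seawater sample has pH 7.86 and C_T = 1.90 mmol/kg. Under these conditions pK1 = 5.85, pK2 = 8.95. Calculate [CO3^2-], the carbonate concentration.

[CO3²⁻] = 0.142 mmol/kg

α₂ = 1 / (1 + [H⁺]/K2 + [H⁺]²/(K1K2)) = 1 / (1 + 10^+1.09 + 10^-0.92)
   = 1 / (1 + 12.303 + 0.12023) = 1/13.423 = 0.07450
[CO3²⁻] = α₂ × DIC = 0.07450 × 1.90 = 0.142 mmol/kg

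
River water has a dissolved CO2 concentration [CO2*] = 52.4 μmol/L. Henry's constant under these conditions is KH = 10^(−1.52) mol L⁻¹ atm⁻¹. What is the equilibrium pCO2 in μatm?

KH = 10^(−1.52) = 3.020×10^-2 mol L⁻¹ atm⁻¹
pCO2 = [CO2*]/KH = 52.4×10^-6 / 3.020×10^-2 = 1.74×10^-3 atm = 1740 μatm

pCO2 = 1740 μatm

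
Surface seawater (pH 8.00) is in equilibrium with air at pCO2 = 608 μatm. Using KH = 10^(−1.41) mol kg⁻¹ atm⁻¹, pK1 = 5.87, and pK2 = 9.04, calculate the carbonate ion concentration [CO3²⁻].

[CO2*] = KH · pCO2 = 10^(−1.41) × 608×10^-6 = 2.365×10^-5 mol/kg
α₀ = 1/(1 + K1/[H⁺] + K1K2/[H⁺]²) = 1/(1 + 10^+2.13 + 10^+1.09) = 0.006748
DIC = [CO2*]/α₀ = 2.365×10^-5 / 0.006748 = 3.505 mmol/kg
[CO3²⁻] = α₂·DIC; α₂ = 0.08301, so [CO3²⁻] = 0.08301 × 3.505 = 0.291 mmol/kg

[CO3²⁻] = 0.291 mmol/kg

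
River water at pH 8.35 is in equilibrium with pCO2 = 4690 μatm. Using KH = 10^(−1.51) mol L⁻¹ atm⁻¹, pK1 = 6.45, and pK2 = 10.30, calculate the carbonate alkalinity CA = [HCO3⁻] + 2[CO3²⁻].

[CO2*] = KH · pCO2 = 10^(−1.51) × 4690×10^-6 = 1.449×10^-4 mol/L
α₀ = 1/(1 + K1/[H⁺] + K1K2/[H⁺]²) = 1/(1 + 10^+1.90 + 10^-0.05) = 0.01230
DIC = [CO2*]/α₀ = 1.449×10^-4 / 0.01230 = 11.79 mmol/L
CA = (α₁ + 2α₂)·DIC = (0.9767 + 2×0.01096) × 11.79 = 11.8 mmol/L

CA = 11.8 mmol/L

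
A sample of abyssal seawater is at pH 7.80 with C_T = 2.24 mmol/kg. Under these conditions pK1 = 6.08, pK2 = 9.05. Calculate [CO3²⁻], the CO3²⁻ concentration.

[CO3²⁻] = 0.117 mmol/kg

α₂ = 1 / (1 + [H⁺]/K2 + [H⁺]²/(K1K2)) = 1 / (1 + 10^+1.25 + 10^-0.47)
   = 1 / (1 + 17.783 + 0.33884) = 1/19.122 = 0.05230
[CO3²⁻] = α₂ × DIC = 0.05230 × 2.24 = 0.117 mmol/kg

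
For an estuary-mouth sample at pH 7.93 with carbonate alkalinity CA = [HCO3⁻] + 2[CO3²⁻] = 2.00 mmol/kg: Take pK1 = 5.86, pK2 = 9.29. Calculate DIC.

DIC = 1.94 mmol/kg

CA = [HCO3⁻] + 2[CO3²⁻] = (α₁ + 2α₂)·DIC
At pH 7.93: [H⁺]/K1 = 10^-2.07 = 0.0085114, K2/[H⁺] = 10^-1.36 = 0.043652
α₁ = 1/(1 + 0.0085114 + 0.043652) = 1/1.0522 = 0.9504; α₂ = α₁·K2/[H⁺] = 0.04149
α₁ + 2α₂ = 1.0334
DIC = CA / (α₁ + 2α₂) = 2.00 / 1.0334 = 1.94 mmol/kg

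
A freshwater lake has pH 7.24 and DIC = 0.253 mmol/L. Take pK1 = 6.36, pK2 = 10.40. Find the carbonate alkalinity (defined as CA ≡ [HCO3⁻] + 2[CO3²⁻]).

CA = 0.224 mmol/L

CA = [HCO3⁻] + 2[CO3²⁻] = (α₁ + 2α₂)·DIC
At pH 7.24: [H⁺]/K1 = 10^-0.88 = 0.13183, K2/[H⁺] = 10^-3.16 = 0.00069183
α₁ = 1/(1 + 0.13183 + 0.00069183) = 1/1.1325 = 0.8830; α₂ = α₁·K2/[H⁺] = 0.0006109
α₁ + 2α₂ = 0.8842
CA = 0.8842 × 0.253 = 0.224 mmol/L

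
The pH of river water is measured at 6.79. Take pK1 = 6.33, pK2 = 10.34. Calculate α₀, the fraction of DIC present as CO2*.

α₀ = 1 / (1 + K1/[H⁺] + K1K2/[H⁺]²) = 1 / (1 + 10^+0.46 + 10^-3.09)
   = 1 / (1 + 2.8840 + 0.00081283) = 1/3.8848 = 0.2574

α₀ = 0.257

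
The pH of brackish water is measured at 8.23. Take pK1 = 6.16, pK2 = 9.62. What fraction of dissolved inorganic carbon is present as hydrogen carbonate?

α₁ = 0.953

α₁ = 1 / (1 + [H⁺]/K1 + K2/[H⁺]) = 1 / (1 + 10^-2.07 + 10^-1.39)
   = 1 / (1 + 0.0085114 + 0.040738) = 1/1.0492 = 0.9531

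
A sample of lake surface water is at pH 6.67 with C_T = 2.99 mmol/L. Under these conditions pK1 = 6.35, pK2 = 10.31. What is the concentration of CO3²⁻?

α₂ = 1 / (1 + [H⁺]/K2 + [H⁺]²/(K1K2)) = 1 / (1 + 10^+3.64 + 10^+3.32)
   = 1 / (1 + 4365.2 + 2089.3) = 1/6455.5 = 0.0001549
[CO3²⁻] = α₂ × DIC = 0.0001549 × 2.99 = 0.000463 mmol/L = 0.463 μmol/L

[CO3²⁻] = 0.463 μmol/L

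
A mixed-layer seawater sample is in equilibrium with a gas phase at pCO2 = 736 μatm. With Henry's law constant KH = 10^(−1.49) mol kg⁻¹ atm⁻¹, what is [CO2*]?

KH = 10^(−1.49) = 3.236×10^-2 mol kg⁻¹ atm⁻¹
[CO2*] = KH · pCO2 = 3.236×10^-2 × 736×10^-6 atm = 2.38×10^-5 mol/kg

[CO2*] = 23.8 μmol/kg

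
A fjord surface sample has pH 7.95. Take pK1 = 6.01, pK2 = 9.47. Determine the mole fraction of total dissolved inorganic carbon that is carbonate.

α₂ = 0.0290

α₂ = 1 / (1 + [H⁺]/K2 + [H⁺]²/(K1K2)) = 1 / (1 + 10^+1.52 + 10^-0.42)
   = 1 / (1 + 33.113 + 0.38019) = 1/34.493 = 0.02899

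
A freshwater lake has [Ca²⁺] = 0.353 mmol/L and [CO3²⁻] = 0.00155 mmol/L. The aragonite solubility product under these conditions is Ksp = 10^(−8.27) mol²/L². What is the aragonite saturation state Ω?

Ksp = 10^(−8.27) = 5.370×10^-9
Ω = [Ca²⁺][CO3²⁻]/Ksp = (0.353×10^-3)(0.00155×10^-3) / 5.370×10^-9 = 0.102

Ω = 0.102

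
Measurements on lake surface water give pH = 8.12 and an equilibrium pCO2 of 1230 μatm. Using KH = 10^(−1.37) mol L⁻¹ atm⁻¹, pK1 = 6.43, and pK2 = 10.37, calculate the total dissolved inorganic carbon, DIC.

DIC = 2.64 mmol/L

[CO2*] = KH · pCO2 = 10^(−1.37) × 1230×10^-6 = 5.247×10^-5 mol/L
α₀ = 1/(1 + K1/[H⁺] + K1K2/[H⁺]²) = 1/(1 + 10^+1.69 + 10^-0.56) = 0.01990
DIC = [CO2*]/α₀ = 5.247×10^-5 / 0.01990 = 2.64 mmol/L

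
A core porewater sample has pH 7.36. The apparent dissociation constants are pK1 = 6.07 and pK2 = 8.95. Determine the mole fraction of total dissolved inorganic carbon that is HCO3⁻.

α₁ = 1 / (1 + [H⁺]/K1 + K2/[H⁺]) = 1 / (1 + 10^-1.29 + 10^-1.59)
   = 1 / (1 + 0.051286 + 0.025704) = 1/1.0770 = 0.9285

α₁ = 0.929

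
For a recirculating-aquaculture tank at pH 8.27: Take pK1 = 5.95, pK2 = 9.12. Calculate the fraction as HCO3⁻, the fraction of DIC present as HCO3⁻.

α₁ = 1 / (1 + [H⁺]/K1 + K2/[H⁺]) = 1 / (1 + 10^-2.32 + 10^-0.85)
   = 1 / (1 + 0.0047863 + 0.14125) = 1/1.1460 = 0.8726

α₁ = 0.873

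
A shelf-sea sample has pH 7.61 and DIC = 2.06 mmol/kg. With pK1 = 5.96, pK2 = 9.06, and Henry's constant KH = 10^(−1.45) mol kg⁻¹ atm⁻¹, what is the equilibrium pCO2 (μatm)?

pCO2 = 1230 μatm

α₀ = 1 / (1 + K1/[H⁺] + K1K2/[H⁺]²) = 1 / (1 + 10^+1.65 + 10^+0.20)
   = 1 / (1 + 44.668 + 1.5849) = 1/47.253 = 0.02116
[CO2*] = α₀ × DIC = 0.02116 × 2.06 = 0.04359 mmol/kg
pCO2 = [CO2*]/KH = 4.359×10^-5 / 3.548×10^-2 = 1230 μatm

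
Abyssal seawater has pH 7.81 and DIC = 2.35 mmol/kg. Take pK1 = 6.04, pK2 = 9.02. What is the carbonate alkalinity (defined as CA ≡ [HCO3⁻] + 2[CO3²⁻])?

CA = 2.45 mmol/kg

CA = [HCO3⁻] + 2[CO3²⁻] = (α₁ + 2α₂)·DIC
At pH 7.81: [H⁺]/K1 = 10^-1.77 = 0.016982, K2/[H⁺] = 10^-1.21 = 0.061660
α₁ = 1/(1 + 0.016982 + 0.061660) = 1/1.0786 = 0.9271; α₂ = α₁·K2/[H⁺] = 0.05716
α₁ + 2α₂ = 1.0414
CA = 1.0414 × 2.35 = 2.45 mmol/kg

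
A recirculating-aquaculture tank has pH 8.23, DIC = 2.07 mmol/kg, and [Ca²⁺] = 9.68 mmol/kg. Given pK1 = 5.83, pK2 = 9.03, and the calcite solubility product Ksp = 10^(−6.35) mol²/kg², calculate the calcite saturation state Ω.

Ω = 6.12

α₂ = 1 / (1 + [H⁺]/K2 + [H⁺]²/(K1K2)) = 1 / (1 + 10^+0.80 + 10^-1.60)
   = 1 / (1 + 6.3096 + 0.025119) = 1/7.3347 = 0.1363
[CO3²⁻] = α₂ × DIC = 0.1363 × 2.07 = 0.2822 mmol/kg
Ksp = 10^(−6.35) = 4.467×10^-7
Ω = [Ca²⁺][CO3²⁻]/Ksp = (9.68×10^-3)(2.822×10^-4) / 4.467×10^-7 = 6.12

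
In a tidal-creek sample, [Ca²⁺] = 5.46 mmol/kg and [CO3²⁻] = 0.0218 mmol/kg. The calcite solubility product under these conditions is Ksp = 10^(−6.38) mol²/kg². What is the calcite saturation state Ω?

Ω = 0.286

Ksp = 10^(−6.38) = 4.169×10^-7
Ω = [Ca²⁺][CO3²⁻]/Ksp = (5.46×10^-3)(0.0218×10^-3) / 4.169×10^-7 = 0.286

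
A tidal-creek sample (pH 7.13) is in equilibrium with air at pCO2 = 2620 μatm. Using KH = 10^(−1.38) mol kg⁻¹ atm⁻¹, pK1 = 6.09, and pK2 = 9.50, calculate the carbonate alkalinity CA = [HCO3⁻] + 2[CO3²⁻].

[CO2*] = KH · pCO2 = 10^(−1.38) × 2620×10^-6 = 1.092×10^-4 mol/kg
α₀ = 1/(1 + K1/[H⁺] + K1K2/[H⁺]²) = 1/(1 + 10^+1.04 + 10^-1.33) = 0.08325
DIC = [CO2*]/α₀ = 1.092×10^-4 / 0.08325 = 1.312 mmol/kg
CA = (α₁ + 2α₂)·DIC = (0.9129 + 2×0.003894) × 1.312 = 1.21 mmol/kg

CA = 1.21 mmol/kg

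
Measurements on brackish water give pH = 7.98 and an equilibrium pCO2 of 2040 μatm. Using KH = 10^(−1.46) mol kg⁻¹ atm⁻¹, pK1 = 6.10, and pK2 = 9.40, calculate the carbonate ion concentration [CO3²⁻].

[CO2*] = KH · pCO2 = 10^(−1.46) × 2040×10^-6 = 7.073×10^-5 mol/kg
α₀ = 1/(1 + K1/[H⁺] + K1K2/[H⁺]²) = 1/(1 + 10^+1.88 + 10^+0.46) = 0.01254
DIC = [CO2*]/α₀ = 7.073×10^-5 / 0.01254 = 5.640 mmol/kg
[CO3²⁻] = α₂·DIC; α₂ = 0.03617, so [CO3²⁻] = 0.03617 × 5.640 = 0.204 mmol/kg

[CO3²⁻] = 0.204 mmol/kg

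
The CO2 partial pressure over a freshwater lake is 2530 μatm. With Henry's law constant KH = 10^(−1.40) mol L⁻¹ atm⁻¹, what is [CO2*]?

[CO2*] = 101 μmol/L

KH = 10^(−1.40) = 3.981×10^-2 mol L⁻¹ atm⁻¹
[CO2*] = KH · pCO2 = 3.981×10^-2 × 2530×10^-6 atm = 1.01×10^-4 mol/L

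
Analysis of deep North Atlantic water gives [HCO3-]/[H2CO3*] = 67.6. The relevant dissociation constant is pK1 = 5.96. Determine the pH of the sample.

pH = 7.79

From K1 = [H⁺][HCO3-]/[H2CO3*]:  pH = pK1 + log₁₀([HCO3-]/[H2CO3*])
log₁₀(67.6) = +1.830
pH = 5.96 + (+1.830) = 7.79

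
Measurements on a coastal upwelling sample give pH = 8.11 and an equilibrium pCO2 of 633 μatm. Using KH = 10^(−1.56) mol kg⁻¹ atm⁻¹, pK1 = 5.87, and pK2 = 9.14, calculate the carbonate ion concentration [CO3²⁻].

[CO3²⁻] = 0.283 mmol/kg

[CO2*] = KH · pCO2 = 10^(−1.56) × 633×10^-6 = 1.743×10^-5 mol/kg
α₀ = 1/(1 + K1/[H⁺] + K1K2/[H⁺]²) = 1/(1 + 10^+2.24 + 10^+1.21) = 0.005236
DIC = [CO2*]/α₀ = 1.743×10^-5 / 0.005236 = 3.330 mmol/kg
[CO3²⁻] = α₂·DIC; α₂ = 0.08491, so [CO3²⁻] = 0.08491 × 3.330 = 0.283 mmol/kg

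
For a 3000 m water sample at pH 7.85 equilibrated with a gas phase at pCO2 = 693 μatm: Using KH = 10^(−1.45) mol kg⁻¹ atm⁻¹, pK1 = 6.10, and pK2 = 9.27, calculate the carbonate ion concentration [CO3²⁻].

[CO2*] = KH · pCO2 = 10^(−1.45) × 693×10^-6 = 2.459×10^-5 mol/kg
α₀ = 1/(1 + K1/[H⁺] + K1K2/[H⁺]²) = 1/(1 + 10^+1.75 + 10^+0.33) = 0.01684
DIC = [CO2*]/α₀ = 2.459×10^-5 / 0.01684 = 1.460 mmol/kg
[CO3²⁻] = α₂·DIC; α₂ = 0.03601, so [CO3²⁻] = 0.03601 × 1.460 = 0.0526 mmol/kg

[CO3²⁻] = 0.0526 mmol/kg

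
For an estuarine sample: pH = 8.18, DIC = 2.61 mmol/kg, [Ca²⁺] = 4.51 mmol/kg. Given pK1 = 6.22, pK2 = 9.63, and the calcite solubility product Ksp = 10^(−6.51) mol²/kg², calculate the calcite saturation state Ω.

α₂ = 1 / (1 + [H⁺]/K2 + [H⁺]²/(K1K2)) = 1 / (1 + 10^+1.45 + 10^-0.51)
   = 1 / (1 + 28.184 + 0.30903) = 1/29.493 = 0.03391
[CO3²⁻] = α₂ × DIC = 0.03391 × 2.61 = 0.08850 mmol/kg
Ksp = 10^(−6.51) = 3.090×10^-7
Ω = [Ca²⁺][CO3²⁻]/Ksp = (4.51×10^-3)(8.850×10^-5) / 3.090×10^-7 = 1.29

Ω = 1.29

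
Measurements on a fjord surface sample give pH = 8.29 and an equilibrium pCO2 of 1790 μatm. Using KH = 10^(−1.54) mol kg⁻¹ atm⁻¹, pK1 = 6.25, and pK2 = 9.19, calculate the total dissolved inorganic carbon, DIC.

DIC = 6.42 mmol/kg

[CO2*] = KH · pCO2 = 10^(−1.54) × 1790×10^-6 = 5.162×10^-5 mol/kg
α₀ = 1/(1 + K1/[H⁺] + K1K2/[H⁺]²) = 1/(1 + 10^+2.04 + 10^+1.14) = 0.008035
DIC = [CO2*]/α₀ = 5.162×10^-5 / 0.008035 = 6.42 mmol/kg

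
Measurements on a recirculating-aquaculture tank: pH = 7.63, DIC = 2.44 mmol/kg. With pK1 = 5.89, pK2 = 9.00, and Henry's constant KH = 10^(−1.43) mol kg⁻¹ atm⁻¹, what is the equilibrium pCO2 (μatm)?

α₀ = 1 / (1 + K1/[H⁺] + K1K2/[H⁺]²) = 1 / (1 + 10^+1.74 + 10^+0.37)
   = 1 / (1 + 54.954 + 2.3442) = 1/58.298 = 0.01715
[CO2*] = α₀ × DIC = 0.01715 × 2.44 = 0.04185 mmol/kg
pCO2 = [CO2*]/KH = 4.185×10^-5 / 3.715×10^-2 = 1130 μatm

pCO2 = 1130 μatm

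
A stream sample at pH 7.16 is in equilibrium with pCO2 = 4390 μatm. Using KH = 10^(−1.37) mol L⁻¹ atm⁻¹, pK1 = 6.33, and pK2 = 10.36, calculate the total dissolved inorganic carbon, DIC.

DIC = 1.45 mmol/L

[CO2*] = KH · pCO2 = 10^(−1.37) × 4390×10^-6 = 1.873×10^-4 mol/L
α₀ = 1/(1 + K1/[H⁺] + K1K2/[H⁺]²) = 1/(1 + 10^+0.83 + 10^-2.37) = 0.1288
DIC = [CO2*]/α₀ = 1.873×10^-4 / 0.1288 = 1.45 mmol/L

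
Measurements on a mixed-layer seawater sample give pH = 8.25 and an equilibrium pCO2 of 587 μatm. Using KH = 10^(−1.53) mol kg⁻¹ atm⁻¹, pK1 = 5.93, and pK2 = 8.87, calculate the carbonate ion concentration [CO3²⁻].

[CO3²⁻] = 0.868 mmol/kg

[CO2*] = KH · pCO2 = 10^(−1.53) × 587×10^-6 = 1.732×10^-5 mol/kg
α₀ = 1/(1 + K1/[H⁺] + K1K2/[H⁺]²) = 1/(1 + 10^+2.32 + 10^+1.70) = 0.003845
DIC = [CO2*]/α₀ = 1.732×10^-5 / 0.003845 = 4.505 mmol/kg
[CO3²⁻] = α₂·DIC; α₂ = 0.1927, so [CO3²⁻] = 0.1927 × 4.505 = 0.868 mmol/kg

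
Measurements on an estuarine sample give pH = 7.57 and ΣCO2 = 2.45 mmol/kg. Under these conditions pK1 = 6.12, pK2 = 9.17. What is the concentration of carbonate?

α₂ = 1 / (1 + [H⁺]/K2 + [H⁺]²/(K1K2)) = 1 / (1 + 10^+1.60 + 10^+0.15)
   = 1 / (1 + 39.811 + 1.4125) = 1/42.223 = 0.02368
[CO3²⁻] = α₂ × DIC = 0.02368 × 2.45 = 0.0580 mmol/kg

[CO3²⁻] = 0.0580 mmol/kg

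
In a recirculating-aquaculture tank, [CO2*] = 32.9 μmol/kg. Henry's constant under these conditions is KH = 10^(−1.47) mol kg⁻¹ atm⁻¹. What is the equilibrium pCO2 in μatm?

KH = 10^(−1.47) = 3.388×10^-2 mol kg⁻¹ atm⁻¹
pCO2 = [CO2*]/KH = 32.9×10^-6 / 3.388×10^-2 = 9.71×10^-4 atm = 971 μatm

pCO2 = 971 μatm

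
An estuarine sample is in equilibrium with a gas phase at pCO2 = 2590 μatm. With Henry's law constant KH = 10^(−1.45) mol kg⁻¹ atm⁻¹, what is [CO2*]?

[CO2*] = 91.9 μmol/kg

KH = 10^(−1.45) = 3.548×10^-2 mol kg⁻¹ atm⁻¹
[CO2*] = KH · pCO2 = 3.548×10^-2 × 2590×10^-6 atm = 9.19×10^-5 mol/kg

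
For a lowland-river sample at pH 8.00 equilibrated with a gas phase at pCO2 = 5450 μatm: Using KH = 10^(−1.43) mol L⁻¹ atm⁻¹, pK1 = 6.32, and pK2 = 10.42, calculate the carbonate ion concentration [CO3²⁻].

[CO2*] = KH · pCO2 = 10^(−1.43) × 5450×10^-6 = 2.025×10^-4 mol/L
α₀ = 1/(1 + K1/[H⁺] + K1K2/[H⁺]²) = 1/(1 + 10^+1.68 + 10^-0.74) = 0.02039
DIC = [CO2*]/α₀ = 2.025×10^-4 / 0.02039 = 9.931 mmol/L
[CO3²⁻] = α₂·DIC; α₂ = 0.003710, so [CO3²⁻] = 0.003710 × 9.931 = 0.0368 mmol/L

[CO3²⁻] = 0.0368 mmol/L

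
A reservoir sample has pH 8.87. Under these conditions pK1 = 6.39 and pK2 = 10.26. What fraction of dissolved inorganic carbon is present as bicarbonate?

α₁ = 0.958

α₁ = 1 / (1 + [H⁺]/K1 + K2/[H⁺]) = 1 / (1 + 10^-2.48 + 10^-1.39)
   = 1 / (1 + 0.0033113 + 0.040738) = 1/1.0440 = 0.9578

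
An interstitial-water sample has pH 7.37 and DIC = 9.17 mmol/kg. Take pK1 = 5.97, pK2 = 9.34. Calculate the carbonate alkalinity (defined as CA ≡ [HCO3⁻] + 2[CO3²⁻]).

CA = 8.92 mmol/kg

CA = [HCO3⁻] + 2[CO3²⁻] = (α₁ + 2α₂)·DIC
At pH 7.37: [H⁺]/K1 = 10^-1.40 = 0.039811, K2/[H⁺] = 10^-1.97 = 0.010715
α₁ = 1/(1 + 0.039811 + 0.010715) = 1/1.0505 = 0.9519; α₂ = α₁·K2/[H⁺] = 0.01020
α₁ + 2α₂ = 0.9723
CA = 0.9723 × 9.17 = 8.92 mmol/kg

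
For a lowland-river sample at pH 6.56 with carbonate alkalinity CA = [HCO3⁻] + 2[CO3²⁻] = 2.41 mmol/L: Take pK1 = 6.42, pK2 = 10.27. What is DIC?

DIC = 4.15 mmol/L

CA = [HCO3⁻] + 2[CO3²⁻] = (α₁ + 2α₂)·DIC
At pH 6.56: [H⁺]/K1 = 10^-0.14 = 0.72444, K2/[H⁺] = 10^-3.71 = 0.00019498
α₁ = 1/(1 + 0.72444 + 0.00019498) = 1/1.7246 = 0.5798; α₂ = α₁·K2/[H⁺] = 0.0001131
α₁ + 2α₂ = 0.5801
DIC = CA / (α₁ + 2α₂) = 2.41 / 0.5801 = 4.15 mmol/L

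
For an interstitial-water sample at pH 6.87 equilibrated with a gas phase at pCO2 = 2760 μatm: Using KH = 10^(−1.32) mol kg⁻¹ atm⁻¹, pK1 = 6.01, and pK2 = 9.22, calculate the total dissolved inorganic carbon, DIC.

[CO2*] = KH · pCO2 = 10^(−1.32) × 2760×10^-6 = 1.321×10^-4 mol/kg
α₀ = 1/(1 + K1/[H⁺] + K1K2/[H⁺]²) = 1/(1 + 10^+0.86 + 10^-1.49) = 0.1208
DIC = [CO2*]/α₀ = 1.321×10^-4 / 0.1208 = 1.09 mmol/kg

DIC = 1.09 mmol/kg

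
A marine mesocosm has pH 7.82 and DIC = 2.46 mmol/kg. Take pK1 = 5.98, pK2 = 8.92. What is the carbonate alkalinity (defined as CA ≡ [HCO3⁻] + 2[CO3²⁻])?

CA = [HCO3⁻] + 2[CO3²⁻] = (α₁ + 2α₂)·DIC
At pH 7.82: [H⁺]/K1 = 10^-1.84 = 0.014454, K2/[H⁺] = 10^-1.10 = 0.079433
α₁ = 1/(1 + 0.014454 + 0.079433) = 1/1.0939 = 0.9142; α₂ = α₁·K2/[H⁺] = 0.07262
α₁ + 2α₂ = 1.0594
CA = 1.0594 × 2.46 = 2.61 mmol/kg

CA = 2.61 mmol/kg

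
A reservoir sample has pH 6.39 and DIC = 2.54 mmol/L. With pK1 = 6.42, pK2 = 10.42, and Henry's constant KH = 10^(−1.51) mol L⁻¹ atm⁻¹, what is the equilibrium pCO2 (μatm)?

pCO2 = 4.25×10^4 μatm

α₀ = 1 / (1 + K1/[H⁺] + K1K2/[H⁺]²) = 1 / (1 + 10^-0.03 + 10^-4.06)
   = 1 / (1 + 0.93325 + 8.7096×10^-5) = 1/1.9333 = 0.5172
[CO2*] = α₀ × DIC = 0.5172 × 2.54 = 1.314 mmol/L
pCO2 = [CO2*]/KH = 1.314×10^-3 / 3.090×10^-2 = 4.25×10^4 μatm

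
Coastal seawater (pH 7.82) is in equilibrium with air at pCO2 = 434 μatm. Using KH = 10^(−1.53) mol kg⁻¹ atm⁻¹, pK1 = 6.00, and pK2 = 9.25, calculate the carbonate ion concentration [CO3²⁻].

[CO2*] = KH · pCO2 = 10^(−1.53) × 434×10^-6 = 1.281×10^-5 mol/kg
α₀ = 1/(1 + K1/[H⁺] + K1K2/[H⁺]²) = 1/(1 + 10^+1.82 + 10^+0.39) = 0.01438
DIC = [CO2*]/α₀ = 1.281×10^-5 / 0.01438 = 0.8905 mmol/kg
[CO3²⁻] = α₂·DIC; α₂ = 0.03531, so [CO3²⁻] = 0.03531 × 0.8905 = 0.0314 mmol/kg

[CO3²⁻] = 0.0314 mmol/kg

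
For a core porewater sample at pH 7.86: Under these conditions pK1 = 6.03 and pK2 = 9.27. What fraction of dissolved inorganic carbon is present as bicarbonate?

α₁ = 1 / (1 + [H⁺]/K1 + K2/[H⁺]) = 1 / (1 + 10^-1.83 + 10^-1.41)
   = 1 / (1 + 0.014791 + 0.038905) = 1/1.0537 = 0.9490

α₁ = 0.949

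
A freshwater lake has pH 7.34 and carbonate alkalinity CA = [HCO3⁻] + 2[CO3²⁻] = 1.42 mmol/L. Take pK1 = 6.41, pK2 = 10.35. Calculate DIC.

CA = [HCO3⁻] + 2[CO3²⁻] = (α₁ + 2α₂)·DIC
At pH 7.34: [H⁺]/K1 = 10^-0.93 = 0.11749, K2/[H⁺] = 10^-3.01 = 0.00097724
α₁ = 1/(1 + 0.11749 + 0.00097724) = 1/1.1185 = 0.8941; α₂ = α₁·K2/[H⁺] = 0.0008737
α₁ + 2α₂ = 0.8958
DIC = CA / (α₁ + 2α₂) = 1.42 / 0.8958 = 1.59 mmol/L

DIC = 1.59 mmol/L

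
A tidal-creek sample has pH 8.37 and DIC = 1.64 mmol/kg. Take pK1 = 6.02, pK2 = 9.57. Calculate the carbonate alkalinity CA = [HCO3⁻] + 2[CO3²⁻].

CA = [HCO3⁻] + 2[CO3²⁻] = (α₁ + 2α₂)·DIC
At pH 8.37: [H⁺]/K1 = 10^-2.35 = 0.0044668, K2/[H⁺] = 10^-1.20 = 0.063096
α₁ = 1/(1 + 0.0044668 + 0.063096) = 1/1.0676 = 0.9367; α₂ = α₁·K2/[H⁺] = 0.05910
α₁ + 2α₂ = 1.0549
CA = 1.0549 × 1.64 = 1.73 mmol/kg

CA = 1.73 mmol/kg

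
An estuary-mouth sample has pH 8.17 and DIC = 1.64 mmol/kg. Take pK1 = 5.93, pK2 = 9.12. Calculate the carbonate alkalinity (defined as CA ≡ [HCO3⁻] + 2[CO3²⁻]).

CA = 1.80 mmol/kg

CA = [HCO3⁻] + 2[CO3²⁻] = (α₁ + 2α₂)·DIC
At pH 8.17: [H⁺]/K1 = 10^-2.24 = 0.0057544, K2/[H⁺] = 10^-0.95 = 0.11220
α₁ = 1/(1 + 0.0057544 + 0.11220) = 1/1.1180 = 0.8945; α₂ = α₁·K2/[H⁺] = 0.1004
α₁ + 2α₂ = 1.0952
CA = 1.0952 × 1.64 = 1.80 mmol/kg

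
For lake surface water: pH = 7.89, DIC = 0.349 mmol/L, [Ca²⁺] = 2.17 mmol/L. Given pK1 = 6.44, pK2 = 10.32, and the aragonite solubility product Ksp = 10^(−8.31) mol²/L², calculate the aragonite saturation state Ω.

Ω = 0.553

α₂ = 1 / (1 + [H⁺]/K2 + [H⁺]²/(K1K2)) = 1 / (1 + 10^+2.43 + 10^+0.98)
   = 1 / (1 + 269.15 + 9.5499) = 1/279.70 = 0.003575
[CO3²⁻] = α₂ × DIC = 0.003575 × 0.349 = 0.001248 mmol/L = 1.248 μmol/L
Ksp = 10^(−8.31) = 4.898×10^-9
Ω = [Ca²⁺][CO3²⁻]/Ksp = (2.17×10^-3)(1.248×10^-6) / 4.898×10^-9 = 0.553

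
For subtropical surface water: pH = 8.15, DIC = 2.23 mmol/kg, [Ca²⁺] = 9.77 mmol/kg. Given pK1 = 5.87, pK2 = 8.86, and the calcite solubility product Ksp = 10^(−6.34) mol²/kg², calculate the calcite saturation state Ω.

Ω = 7.74

α₂ = 1 / (1 + [H⁺]/K2 + [H⁺]²/(K1K2)) = 1 / (1 + 10^+0.71 + 10^-1.57)
   = 1 / (1 + 5.1286 + 0.026915) = 1/6.1555 = 0.1625
[CO3²⁻] = α₂ × DIC = 0.1625 × 2.23 = 0.3623 mmol/kg
Ksp = 10^(−6.34) = 4.571×10^-7
Ω = [Ca²⁺][CO3²⁻]/Ksp = (9.77×10^-3)(3.623×10^-4) / 4.571×10^-7 = 7.74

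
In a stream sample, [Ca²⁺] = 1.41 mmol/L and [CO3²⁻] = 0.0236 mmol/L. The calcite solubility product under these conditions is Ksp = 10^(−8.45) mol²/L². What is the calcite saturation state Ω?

Ω = 9.38

Ksp = 10^(−8.45) = 3.548×10^-9
Ω = [Ca²⁺][CO3²⁻]/Ksp = (1.41×10^-3)(0.0236×10^-3) / 3.548×10^-9 = 9.38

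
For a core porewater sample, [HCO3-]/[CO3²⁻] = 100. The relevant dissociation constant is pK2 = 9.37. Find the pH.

From K2 = [H⁺][CO3²⁻]/[HCO3-]:  pH = pK2 − log₁₀([HCO3-]/[CO3²⁻])
log₁₀(100) = +2.000
pH = 9.37 − (+2.000) = 7.37

pH = 7.37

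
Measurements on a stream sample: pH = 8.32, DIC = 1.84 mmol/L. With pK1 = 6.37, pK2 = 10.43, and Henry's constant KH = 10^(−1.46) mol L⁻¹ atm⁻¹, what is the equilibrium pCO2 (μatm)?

α₀ = 1 / (1 + K1/[H⁺] + K1K2/[H⁺]²) = 1 / (1 + 10^+1.95 + 10^-0.16)
   = 1 / (1 + 89.125 + 0.69183) = 1/90.817 = 0.01101
[CO2*] = α₀ × DIC = 0.01101 × 1.84 = 0.02026 mmol/L
pCO2 = [CO2*]/KH = 2.026×10^-5 / 3.467×10^-2 = 584 μatm

pCO2 = 584 μatm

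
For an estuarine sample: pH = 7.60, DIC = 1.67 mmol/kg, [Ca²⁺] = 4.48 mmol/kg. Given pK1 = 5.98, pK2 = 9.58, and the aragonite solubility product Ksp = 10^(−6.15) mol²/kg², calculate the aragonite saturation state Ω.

α₂ = 1 / (1 + [H⁺]/K2 + [H⁺]²/(K1K2)) = 1 / (1 + 10^+1.98 + 10^+0.36)
   = 1 / (1 + 95.499 + 2.2909) = 1/98.790 = 0.01012
[CO3²⁻] = α₂ × DIC = 0.01012 × 1.67 = 0.01690 mmol/kg = 16.90 μmol/kg
Ksp = 10^(−6.15) = 7.079×10^-7
Ω = [Ca²⁺][CO3²⁻]/Ksp = (4.48×10^-3)(1.690×10^-5) / 7.079×10^-7 = 0.107

Ω = 0.107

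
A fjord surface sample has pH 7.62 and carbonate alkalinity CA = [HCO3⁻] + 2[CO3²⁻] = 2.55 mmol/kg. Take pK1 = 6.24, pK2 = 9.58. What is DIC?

DIC = 2.63 mmol/kg

CA = [HCO3⁻] + 2[CO3²⁻] = (α₁ + 2α₂)·DIC
At pH 7.62: [H⁺]/K1 = 10^-1.38 = 0.041687, K2/[H⁺] = 10^-1.96 = 0.010965
α₁ = 1/(1 + 0.041687 + 0.010965) = 1/1.0527 = 0.9500; α₂ = α₁·K2/[H⁺] = 0.01042
α₁ + 2α₂ = 0.9708
DIC = CA / (α₁ + 2α₂) = 2.55 / 0.9708 = 2.63 mmol/kg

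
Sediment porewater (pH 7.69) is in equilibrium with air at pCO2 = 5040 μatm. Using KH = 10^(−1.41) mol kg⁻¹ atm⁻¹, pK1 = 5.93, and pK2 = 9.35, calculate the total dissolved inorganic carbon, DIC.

[CO2*] = KH · pCO2 = 10^(−1.41) × 5040×10^-6 = 1.961×10^-4 mol/kg
α₀ = 1/(1 + K1/[H⁺] + K1K2/[H⁺]²) = 1/(1 + 10^+1.76 + 10^+0.10) = 0.01672
DIC = [CO2*]/α₀ = 1.961×10^-4 / 0.01672 = 11.7 mmol/kg

DIC = 11.7 mmol/kg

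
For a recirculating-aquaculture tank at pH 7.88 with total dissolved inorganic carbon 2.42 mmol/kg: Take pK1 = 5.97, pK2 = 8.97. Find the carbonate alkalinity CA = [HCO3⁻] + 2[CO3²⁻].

CA = [HCO3⁻] + 2[CO3²⁻] = (α₁ + 2α₂)·DIC
At pH 7.88: [H⁺]/K1 = 10^-1.91 = 0.012303, K2/[H⁺] = 10^-1.09 = 0.081283
α₁ = 1/(1 + 0.012303 + 0.081283) = 1/1.0936 = 0.9144; α₂ = α₁·K2/[H⁺] = 0.07433
α₁ + 2α₂ = 1.0631
CA = 1.0631 × 2.42 = 2.57 mmol/kg

CA = 2.57 mmol/kg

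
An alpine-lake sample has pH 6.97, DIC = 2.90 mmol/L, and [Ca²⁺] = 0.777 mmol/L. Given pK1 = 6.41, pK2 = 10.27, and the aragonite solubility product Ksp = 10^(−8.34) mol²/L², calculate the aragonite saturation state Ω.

α₂ = 1 / (1 + [H⁺]/K2 + [H⁺]²/(K1K2)) = 1 / (1 + 10^+3.30 + 10^+2.74)
   = 1 / (1 + 1995.3 + 549.54) = 1/2545.8 = 0.0003928
[CO3²⁻] = α₂ × DIC = 0.0003928 × 2.90 = 0.001139 mmol/L = 1.139 μmol/L
Ksp = 10^(−8.34) = 4.571×10^-9
Ω = [Ca²⁺][CO3²⁻]/Ksp = (0.777×10^-3)(1.139×10^-6) / 4.571×10^-9 = 0.194

Ω = 0.194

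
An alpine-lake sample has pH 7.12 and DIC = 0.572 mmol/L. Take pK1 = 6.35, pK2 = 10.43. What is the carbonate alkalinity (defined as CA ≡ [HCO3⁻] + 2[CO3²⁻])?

CA = [HCO3⁻] + 2[CO3²⁻] = (α₁ + 2α₂)·DIC
At pH 7.12: [H⁺]/K1 = 10^-0.77 = 0.16982, K2/[H⁺] = 10^-3.31 = 0.00048978
α₁ = 1/(1 + 0.16982 + 0.00048978) = 1/1.1703 = 0.8545; α₂ = α₁·K2/[H⁺] = 0.0004185
α₁ + 2α₂ = 0.8553
CA = 0.8553 × 0.572 = 0.489 mmol/L

CA = 0.489 mmol/L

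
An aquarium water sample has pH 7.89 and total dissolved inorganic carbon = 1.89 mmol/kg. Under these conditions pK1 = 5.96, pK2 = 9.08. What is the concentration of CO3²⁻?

α₂ = 1 / (1 + [H⁺]/K2 + [H⁺]²/(K1K2)) = 1 / (1 + 10^+1.19 + 10^-0.74)
   = 1 / (1 + 15.488 + 0.18197) = 1/16.670 = 0.05999
[CO3²⁻] = α₂ × DIC = 0.05999 × 1.89 = 0.113 mmol/kg

[CO3²⁻] = 0.113 mmol/kg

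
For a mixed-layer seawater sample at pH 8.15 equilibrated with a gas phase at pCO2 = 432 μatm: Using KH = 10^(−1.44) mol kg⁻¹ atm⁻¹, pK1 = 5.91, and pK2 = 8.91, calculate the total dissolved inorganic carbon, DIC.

[CO2*] = KH · pCO2 = 10^(−1.44) × 432×10^-6 = 1.568×10^-5 mol/kg
α₀ = 1/(1 + K1/[H⁺] + K1K2/[H⁺]²) = 1/(1 + 10^+2.24 + 10^+1.48) = 0.004879
DIC = [CO2*]/α₀ = 1.568×10^-5 / 0.004879 = 3.22 mmol/kg

DIC = 3.22 mmol/kg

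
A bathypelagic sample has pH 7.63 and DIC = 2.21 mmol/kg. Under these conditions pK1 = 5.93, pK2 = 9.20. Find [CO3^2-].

[CO3²⁻] = 0.0568 mmol/kg

α₂ = 1 / (1 + [H⁺]/K2 + [H⁺]²/(K1K2)) = 1 / (1 + 10^+1.57 + 10^-0.13)
   = 1 / (1 + 37.154 + 0.74131) = 1/38.895 = 0.02571
[CO3²⁻] = α₂ × DIC = 0.02571 × 2.21 = 0.0568 mmol/kg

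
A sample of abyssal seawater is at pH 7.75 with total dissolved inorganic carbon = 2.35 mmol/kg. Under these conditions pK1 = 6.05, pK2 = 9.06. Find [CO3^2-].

α₂ = 1 / (1 + [H⁺]/K2 + [H⁺]²/(K1K2)) = 1 / (1 + 10^+1.31 + 10^-0.39)
   = 1 / (1 + 20.417 + 0.40738) = 1/21.825 = 0.04582
[CO3²⁻] = α₂ × DIC = 0.04582 × 2.35 = 0.108 mmol/kg

[CO3²⁻] = 0.108 mmol/kg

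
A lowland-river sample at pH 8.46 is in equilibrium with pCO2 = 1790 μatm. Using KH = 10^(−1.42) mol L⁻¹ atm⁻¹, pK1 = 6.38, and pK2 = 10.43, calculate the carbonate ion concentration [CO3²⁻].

[CO3²⁻] = 0.0877 mmol/L

[CO2*] = KH · pCO2 = 10^(−1.42) × 1790×10^-6 = 6.805×10^-5 mol/L
α₀ = 1/(1 + K1/[H⁺] + K1K2/[H⁺]²) = 1/(1 + 10^+2.08 + 10^+0.11) = 0.008162
DIC = [CO2*]/α₀ = 6.805×10^-5 / 0.008162 = 8.338 mmol/L
[CO3²⁻] = α₂·DIC; α₂ = 0.01052, so [CO3²⁻] = 0.01052 × 8.338 = 0.0877 mmol/L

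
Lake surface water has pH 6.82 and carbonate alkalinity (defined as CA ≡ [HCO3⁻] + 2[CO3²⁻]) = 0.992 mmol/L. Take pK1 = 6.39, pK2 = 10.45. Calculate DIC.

CA = [HCO3⁻] + 2[CO3²⁻] = (α₁ + 2α₂)·DIC
At pH 6.82: [H⁺]/K1 = 10^-0.43 = 0.37154, K2/[H⁺] = 10^-3.63 = 0.00023442
α₁ = 1/(1 + 0.37154 + 0.00023442) = 1/1.3718 = 0.7290; α₂ = α₁·K2/[H⁺] = 0.0001709
α₁ + 2α₂ = 0.7293
DIC = CA / (α₁ + 2α₂) = 0.992 / 0.7293 = 1.36 mmol/L

DIC = 1.36 mmol/L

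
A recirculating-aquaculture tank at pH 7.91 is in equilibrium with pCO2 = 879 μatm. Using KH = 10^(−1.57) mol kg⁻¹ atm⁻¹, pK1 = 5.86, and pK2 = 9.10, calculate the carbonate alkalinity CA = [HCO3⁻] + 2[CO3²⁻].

[CO2*] = KH · pCO2 = 10^(−1.57) × 879×10^-6 = 2.366×10^-5 mol/kg
α₀ = 1/(1 + K1/[H⁺] + K1K2/[H⁺]²) = 1/(1 + 10^+2.05 + 10^+0.86) = 0.008302
DIC = [CO2*]/α₀ = 2.366×10^-5 / 0.008302 = 2.850 mmol/kg
CA = (α₁ + 2α₂)·DIC = (0.9316 + 2×0.06015) × 2.850 = 3.00 mmol/kg

CA = 3.00 mmol/kg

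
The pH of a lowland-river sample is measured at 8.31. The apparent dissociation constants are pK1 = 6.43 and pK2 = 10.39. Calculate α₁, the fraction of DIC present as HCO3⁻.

α₁ = 0.979

α₁ = 1 / (1 + [H⁺]/K1 + K2/[H⁺]) = 1 / (1 + 10^-1.88 + 10^-2.08)
   = 1 / (1 + 0.013183 + 0.0083176) = 1/1.0215 = 0.9790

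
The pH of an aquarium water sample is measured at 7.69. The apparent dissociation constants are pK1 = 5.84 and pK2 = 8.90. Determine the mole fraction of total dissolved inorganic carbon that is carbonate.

α₂ = 0.0573

α₂ = 1 / (1 + [H⁺]/K2 + [H⁺]²/(K1K2)) = 1 / (1 + 10^+1.21 + 10^-0.64)
   = 1 / (1 + 16.218 + 0.22909) = 1/17.447 = 0.05732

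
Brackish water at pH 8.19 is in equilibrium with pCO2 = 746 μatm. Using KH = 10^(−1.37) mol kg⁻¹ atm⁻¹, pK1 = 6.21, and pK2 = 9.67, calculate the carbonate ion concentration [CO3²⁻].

[CO2*] = KH · pCO2 = 10^(−1.37) × 746×10^-6 = 3.182×10^-5 mol/kg
α₀ = 1/(1 + K1/[H⁺] + K1K2/[H⁺]²) = 1/(1 + 10^+1.98 + 10^+0.50) = 0.01003
DIC = [CO2*]/α₀ = 3.182×10^-5 / 0.01003 = 3.172 mmol/kg
[CO3²⁻] = α₂·DIC; α₂ = 0.03173, so [CO3²⁻] = 0.03173 × 3.172 = 0.101 mmol/kg

[CO3²⁻] = 0.101 mmol/kg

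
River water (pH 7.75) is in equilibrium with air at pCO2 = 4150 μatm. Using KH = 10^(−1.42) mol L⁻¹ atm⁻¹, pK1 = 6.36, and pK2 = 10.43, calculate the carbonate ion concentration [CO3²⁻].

[CO2*] = KH · pCO2 = 10^(−1.42) × 4150×10^-6 = 1.578×10^-4 mol/L
α₀ = 1/(1 + K1/[H⁺] + K1K2/[H⁺]²) = 1/(1 + 10^+1.39 + 10^-1.29) = 0.03906
DIC = [CO2*]/α₀ = 1.578×10^-4 / 0.03906 = 4.039 mmol/L
[CO3²⁻] = α₂·DIC; α₂ = 0.002003, so [CO3²⁻] = 0.002003 × 4.039 = 0.00809 mmol/L = 8.09 μmol/L

[CO3²⁻] = 8.09 μmol/L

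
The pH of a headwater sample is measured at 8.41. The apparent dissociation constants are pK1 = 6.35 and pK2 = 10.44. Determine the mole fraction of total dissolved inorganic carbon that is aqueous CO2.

α₀ = 1 / (1 + K1/[H⁺] + K1K2/[H⁺]²) = 1 / (1 + 10^+2.06 + 10^+0.03)
   = 1 / (1 + 114.82 + 1.0715) = 1/116.89 = 0.008555

α₀ = 0.00856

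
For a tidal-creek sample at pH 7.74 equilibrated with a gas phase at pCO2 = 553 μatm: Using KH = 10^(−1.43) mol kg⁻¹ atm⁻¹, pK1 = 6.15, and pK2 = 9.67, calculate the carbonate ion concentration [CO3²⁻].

[CO2*] = KH · pCO2 = 10^(−1.43) × 553×10^-6 = 2.055×10^-5 mol/kg
α₀ = 1/(1 + K1/[H⁺] + K1K2/[H⁺]²) = 1/(1 + 10^+1.59 + 10^-0.34) = 0.02478
DIC = [CO2*]/α₀ = 2.055×10^-5 / 0.02478 = 0.8293 mmol/kg
[CO3²⁻] = α₂·DIC; α₂ = 0.01132, so [CO3²⁻] = 0.01132 × 0.8293 = 0.00939 mmol/kg = 9.39 μmol/kg

[CO3²⁻] = 9.39 μmol/kg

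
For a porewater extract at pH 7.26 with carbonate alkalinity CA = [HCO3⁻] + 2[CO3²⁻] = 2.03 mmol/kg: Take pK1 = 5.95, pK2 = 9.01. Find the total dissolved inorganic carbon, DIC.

CA = [HCO3⁻] + 2[CO3²⁻] = (α₁ + 2α₂)·DIC
At pH 7.26: [H⁺]/K1 = 10^-1.31 = 0.048978, K2/[H⁺] = 10^-1.75 = 0.017783
α₁ = 1/(1 + 0.048978 + 0.017783) = 1/1.0668 = 0.9374; α₂ = α₁·K2/[H⁺] = 0.01667
α₁ + 2α₂ = 0.9708
DIC = CA / (α₁ + 2α₂) = 2.03 / 0.9708 = 2.09 mmol/kg

DIC = 2.09 mmol/kg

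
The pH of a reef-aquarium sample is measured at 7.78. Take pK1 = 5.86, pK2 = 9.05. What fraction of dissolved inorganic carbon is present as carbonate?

α₂ = 0.0504

α₂ = 1 / (1 + [H⁺]/K2 + [H⁺]²/(K1K2)) = 1 / (1 + 10^+1.27 + 10^-0.65)
   = 1 / (1 + 18.621 + 0.22387) = 1/19.845 = 0.05039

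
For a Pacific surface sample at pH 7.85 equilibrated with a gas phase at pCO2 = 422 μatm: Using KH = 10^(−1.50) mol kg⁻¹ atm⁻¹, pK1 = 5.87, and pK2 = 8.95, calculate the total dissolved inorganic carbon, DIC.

DIC = 1.39 mmol/kg

[CO2*] = KH · pCO2 = 10^(−1.50) × 422×10^-6 = 1.334×10^-5 mol/kg
α₀ = 1/(1 + K1/[H⁺] + K1K2/[H⁺]²) = 1/(1 + 10^+1.98 + 10^+0.88) = 0.009608
DIC = [CO2*]/α₀ = 1.334×10^-5 / 0.009608 = 1.39 mmol/kg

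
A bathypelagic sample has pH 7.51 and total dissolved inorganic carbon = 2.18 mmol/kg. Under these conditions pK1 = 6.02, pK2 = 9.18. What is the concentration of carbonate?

[CO3²⁻] = 0.0442 mmol/kg

α₂ = 1 / (1 + [H⁺]/K2 + [H⁺]²/(K1K2)) = 1 / (1 + 10^+1.67 + 10^+0.18)
   = 1 / (1 + 46.774 + 1.5136) = 1/49.287 = 0.02029
[CO3²⁻] = α₂ × DIC = 0.02029 × 2.18 = 0.0442 mmol/kg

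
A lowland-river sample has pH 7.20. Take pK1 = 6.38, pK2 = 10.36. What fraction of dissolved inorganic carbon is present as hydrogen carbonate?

α₁ = 1 / (1 + [H⁺]/K1 + K2/[H⁺]) = 1 / (1 + 10^-0.82 + 10^-3.16)
   = 1 / (1 + 0.15136 + 0.00069183) = 1/1.1520 = 0.8680

α₁ = 0.868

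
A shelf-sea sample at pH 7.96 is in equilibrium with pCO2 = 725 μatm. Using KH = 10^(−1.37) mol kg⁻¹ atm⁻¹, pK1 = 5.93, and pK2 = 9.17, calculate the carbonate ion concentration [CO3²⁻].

[CO3²⁻] = 0.204 mmol/kg

[CO2*] = KH · pCO2 = 10^(−1.37) × 725×10^-6 = 3.093×10^-5 mol/kg
α₀ = 1/(1 + K1/[H⁺] + K1K2/[H⁺]²) = 1/(1 + 10^+2.03 + 10^+0.82) = 0.008714
DIC = [CO2*]/α₀ = 3.093×10^-5 / 0.008714 = 3.549 mmol/kg
[CO3²⁻] = α₂·DIC; α₂ = 0.05757, so [CO3²⁻] = 0.05757 × 3.549 = 0.204 mmol/kg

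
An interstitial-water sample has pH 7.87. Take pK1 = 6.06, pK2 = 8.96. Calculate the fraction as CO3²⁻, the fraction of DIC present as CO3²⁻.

α₂ = 1 / (1 + [H⁺]/K2 + [H⁺]²/(K1K2)) = 1 / (1 + 10^+1.09 + 10^-0.72)
   = 1 / (1 + 12.303 + 0.19055) = 1/13.493 = 0.07411

α₂ = 0.0741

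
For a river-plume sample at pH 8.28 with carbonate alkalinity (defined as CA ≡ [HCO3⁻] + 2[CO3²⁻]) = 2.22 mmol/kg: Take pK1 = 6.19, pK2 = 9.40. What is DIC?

DIC = 2.09 mmol/kg

CA = [HCO3⁻] + 2[CO3²⁻] = (α₁ + 2α₂)·DIC
At pH 8.28: [H⁺]/K1 = 10^-2.09 = 0.0081283, K2/[H⁺] = 10^-1.12 = 0.075858
α₁ = 1/(1 + 0.0081283 + 0.075858) = 1/1.0840 = 0.9225; α₂ = α₁·K2/[H⁺] = 0.06998
α₁ + 2α₂ = 1.0625
DIC = CA / (α₁ + 2α₂) = 2.22 / 1.0625 = 2.09 mmol/kg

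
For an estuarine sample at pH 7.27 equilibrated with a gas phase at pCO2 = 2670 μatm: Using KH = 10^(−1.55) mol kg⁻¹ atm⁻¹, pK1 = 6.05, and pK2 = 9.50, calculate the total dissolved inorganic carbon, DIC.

DIC = 1.33 mmol/kg

[CO2*] = KH · pCO2 = 10^(−1.55) × 2670×10^-6 = 7.525×10^-5 mol/kg
α₀ = 1/(1 + K1/[H⁺] + K1K2/[H⁺]²) = 1/(1 + 10^+1.22 + 10^-1.01) = 0.05652
DIC = [CO2*]/α₀ = 7.525×10^-5 / 0.05652 = 1.33 mmol/kg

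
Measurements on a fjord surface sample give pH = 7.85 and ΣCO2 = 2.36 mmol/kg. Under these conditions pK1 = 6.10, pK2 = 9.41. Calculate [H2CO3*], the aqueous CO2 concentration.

α₀ = 1 / (1 + K1/[H⁺] + K1K2/[H⁺]²) = 1 / (1 + 10^+1.75 + 10^+0.19)
   = 1 / (1 + 56.234 + 1.5488) = 1/58.783 = 0.01701
[CO2*] = α₀ × DIC = 0.01701 × 2.36 = 0.0401 mmol/kg

[CO2*] = 0.0401 mmol/kg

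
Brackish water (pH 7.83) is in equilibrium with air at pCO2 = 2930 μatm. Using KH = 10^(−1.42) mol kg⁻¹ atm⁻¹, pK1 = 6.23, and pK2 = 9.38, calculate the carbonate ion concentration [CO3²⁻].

[CO2*] = KH · pCO2 = 10^(−1.42) × 2930×10^-6 = 1.114×10^-4 mol/kg
α₀ = 1/(1 + K1/[H⁺] + K1K2/[H⁺]²) = 1/(1 + 10^+1.60 + 10^+0.05) = 0.02385
DIC = [CO2*]/α₀ = 1.114×10^-4 / 0.02385 = 4.671 mmol/kg
[CO3²⁻] = α₂·DIC; α₂ = 0.02676, so [CO3²⁻] = 0.02676 × 4.671 = 0.125 mmol/kg

[CO3²⁻] = 0.125 mmol/kg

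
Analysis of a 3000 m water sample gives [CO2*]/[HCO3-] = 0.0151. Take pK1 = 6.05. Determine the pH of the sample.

From K1 = [H⁺][HCO3-]/[CO2*]:  pH = pK1 − log₁₀([CO2*]/[HCO3-])
log₁₀(0.0151) = -1.821
pH = 6.05 − (-1.821) = 7.87

pH = 7.87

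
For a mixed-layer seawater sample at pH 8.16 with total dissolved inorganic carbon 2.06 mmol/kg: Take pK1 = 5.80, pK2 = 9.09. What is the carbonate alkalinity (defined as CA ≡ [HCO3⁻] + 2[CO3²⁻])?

CA = 2.27 mmol/kg

CA = [HCO3⁻] + 2[CO3²⁻] = (α₁ + 2α₂)·DIC
At pH 8.16: [H⁺]/K1 = 10^-2.36 = 0.0043652, K2/[H⁺] = 10^-0.93 = 0.11749
α₁ = 1/(1 + 0.0043652 + 0.11749) = 1/1.1219 = 0.8914; α₂ = α₁·K2/[H⁺] = 0.1047
α₁ + 2α₂ = 1.1008
CA = 1.1008 × 2.06 = 2.27 mmol/kg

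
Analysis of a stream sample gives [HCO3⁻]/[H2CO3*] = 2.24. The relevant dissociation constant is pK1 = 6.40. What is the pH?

From K1 = [H⁺][HCO3⁻]/[H2CO3*]:  pH = pK1 + log₁₀([HCO3⁻]/[H2CO3*])
log₁₀(2.24) = +0.350
pH = 6.40 + (+0.350) = 6.75

pH = 6.75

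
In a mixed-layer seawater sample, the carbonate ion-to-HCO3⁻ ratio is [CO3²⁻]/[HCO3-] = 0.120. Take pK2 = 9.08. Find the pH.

From K2 = [H⁺][CO3²⁻]/[HCO3-]:  pH = pK2 + log₁₀([CO3²⁻]/[HCO3-])
log₁₀(0.120) = -0.921
pH = 9.08 + (-0.921) = 8.16

pH = 8.16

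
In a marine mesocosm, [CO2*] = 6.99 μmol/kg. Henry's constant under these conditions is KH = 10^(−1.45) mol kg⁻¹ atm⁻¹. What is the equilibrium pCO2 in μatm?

pCO2 = 197 μatm

KH = 10^(−1.45) = 3.548×10^-2 mol kg⁻¹ atm⁻¹
pCO2 = [CO2*]/KH = 6.99×10^-6 / 3.548×10^-2 = 1.97×10^-4 atm = 197 μatm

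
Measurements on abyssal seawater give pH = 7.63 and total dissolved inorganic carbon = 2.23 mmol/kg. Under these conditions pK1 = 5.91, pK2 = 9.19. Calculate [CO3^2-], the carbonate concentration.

[CO3²⁻] = 0.0587 mmol/kg

α₂ = 1 / (1 + [H⁺]/K2 + [H⁺]²/(K1K2)) = 1 / (1 + 10^+1.56 + 10^-0.16)
   = 1 / (1 + 36.308 + 0.69183) = 1/38.000 = 0.02632
[CO3²⁻] = α₂ × DIC = 0.02632 × 2.23 = 0.0587 mmol/kg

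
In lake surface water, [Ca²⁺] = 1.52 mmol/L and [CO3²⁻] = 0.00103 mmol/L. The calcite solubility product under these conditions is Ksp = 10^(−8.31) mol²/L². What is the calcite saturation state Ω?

Ω = 0.320

Ksp = 10^(−8.31) = 4.898×10^-9
Ω = [Ca²⁺][CO3²⁻]/Ksp = (1.52×10^-3)(0.00103×10^-3) / 4.898×10^-9 = 0.320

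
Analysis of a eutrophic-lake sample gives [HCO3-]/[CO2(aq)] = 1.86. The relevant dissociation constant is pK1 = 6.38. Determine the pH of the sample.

From K1 = [H⁺][HCO3-]/[CO2(aq)]:  pH = pK1 + log₁₀([HCO3-]/[CO2(aq)])
log₁₀(1.86) = +0.270
pH = 6.38 + (+0.270) = 6.65

pH = 6.65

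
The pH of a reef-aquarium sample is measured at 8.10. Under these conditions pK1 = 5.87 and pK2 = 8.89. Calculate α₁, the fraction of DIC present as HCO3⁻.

α₁ = 1 / (1 + [H⁺]/K1 + K2/[H⁺]) = 1 / (1 + 10^-2.23 + 10^-0.79)
   = 1 / (1 + 0.0058884 + 0.16218) = 1/1.1681 = 0.8561

α₁ = 0.856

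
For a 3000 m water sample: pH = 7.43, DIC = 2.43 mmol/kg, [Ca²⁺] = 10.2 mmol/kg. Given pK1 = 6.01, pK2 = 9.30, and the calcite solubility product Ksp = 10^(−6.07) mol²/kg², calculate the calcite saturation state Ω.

α₂ = 1 / (1 + [H⁺]/K2 + [H⁺]²/(K1K2)) = 1 / (1 + 10^+1.87 + 10^+0.45)
   = 1 / (1 + 74.131 + 2.8184) = 1/77.949 = 0.01283
[CO3²⁻] = α₂ × DIC = 0.01283 × 2.43 = 0.03117 mmol/kg
Ksp = 10^(−6.07) = 8.511×10^-7
Ω = [Ca²⁺][CO3²⁻]/Ksp = (10.2×10^-3)(3.117×10^-5) / 8.511×10^-7 = 0.374

Ω = 0.374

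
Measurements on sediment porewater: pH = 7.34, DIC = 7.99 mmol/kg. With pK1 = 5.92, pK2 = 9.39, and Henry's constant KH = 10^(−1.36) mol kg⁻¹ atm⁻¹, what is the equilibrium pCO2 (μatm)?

pCO2 = 6650 μatm

α₀ = 1 / (1 + K1/[H⁺] + K1K2/[H⁺]²) = 1 / (1 + 10^+1.42 + 10^-0.63)
   = 1 / (1 + 26.303 + 0.23442) = 1/27.537 = 0.03631
[CO2*] = α₀ × DIC = 0.03631 × 7.99 = 0.2902 mmol/kg
pCO2 = [CO2*]/KH = 2.902×10^-4 / 4.365×10^-2 = 6650 μatm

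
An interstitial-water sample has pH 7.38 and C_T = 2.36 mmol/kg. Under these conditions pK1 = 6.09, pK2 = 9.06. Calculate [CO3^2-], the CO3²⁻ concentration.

α₂ = 1 / (1 + [H⁺]/K2 + [H⁺]²/(K1K2)) = 1 / (1 + 10^+1.68 + 10^+0.39)
   = 1 / (1 + 47.863 + 2.4547) = 1/51.318 = 0.01949
[CO3²⁻] = α₂ × DIC = 0.01949 × 2.36 = 0.0460 mmol/kg

[CO3²⁻] = 0.0460 mmol/kg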